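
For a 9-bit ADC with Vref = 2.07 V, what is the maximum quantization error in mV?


The maximum quantization error is +/- LSB/2.
LSB = Vref / 2^n = 2.07 / 512 = 0.00404297 V
Max error = LSB / 2 = 0.00404297 / 2 = 0.00202148 V
Max error = 2.0215 mV

2.0215 mV


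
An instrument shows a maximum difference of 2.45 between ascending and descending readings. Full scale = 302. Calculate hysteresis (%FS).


Hysteresis = (max difference / full scale) * 100%.
H = (2.45 / 302) * 100
H = 0.811 %FS

0.811 %FS


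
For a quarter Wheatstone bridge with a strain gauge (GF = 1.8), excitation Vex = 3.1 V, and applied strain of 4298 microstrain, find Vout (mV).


Quarter bridge output: Vout = (GF * epsilon * Vex) / 4.
Vout = (1.8 * 4298e-6 * 3.1) / 4
Vout = 0.02398284 / 4 V
Vout = 0.00599571 V = 5.9957 mV

5.9957 mV


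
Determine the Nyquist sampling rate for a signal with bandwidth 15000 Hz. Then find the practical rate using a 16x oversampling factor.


By Nyquist theorem, fs_min = 2 * fmax.
fs_min = 2 * 15000 = 30000 Hz
Practical rate = 16 * fs_min = 16 * 30000 = 480000 Hz

fs_min = 30000 Hz, fs_practical = 480000 Hz


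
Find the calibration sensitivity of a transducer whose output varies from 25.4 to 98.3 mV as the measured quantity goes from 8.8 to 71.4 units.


Sensitivity = (y2 - y1) / (x2 - x1).
S = (98.3 - 25.4) / (71.4 - 8.8)
S = 72.9 / 62.6
S = 1.1645 mV/unit

1.1645 mV/unit


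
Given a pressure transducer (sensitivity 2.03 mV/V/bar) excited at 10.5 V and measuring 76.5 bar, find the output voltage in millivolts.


Output = sensitivity * Vex * P.
Vout = 2.03 * 10.5 * 76.5
Vout = 21.315 * 76.5
Vout = 1630.6 mV

1630.6 mV


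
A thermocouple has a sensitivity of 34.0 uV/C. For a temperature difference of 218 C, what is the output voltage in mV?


The thermocouple output V = sensitivity * dT.
V = 34.0 uV/C * 218 C
V = 7412.0 uV
V = 7.412 mV

7.412 mV


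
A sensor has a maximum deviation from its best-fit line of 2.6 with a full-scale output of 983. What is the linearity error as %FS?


Linearity error = (max deviation / full scale) * 100%.
Linearity = (2.6 / 983) * 100
Linearity = 0.264 %FS

0.264 %FS


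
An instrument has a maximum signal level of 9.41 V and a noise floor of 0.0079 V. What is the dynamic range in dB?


Dynamic range = 20 * log10(Vmax / Vnoise).
DR = 20 * log10(9.41 / 0.0079)
DR = 20 * log10(1191.14)
DR = 61.52 dB

61.52 dB


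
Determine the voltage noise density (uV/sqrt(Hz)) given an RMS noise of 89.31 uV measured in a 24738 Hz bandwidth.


Noise spectral density = Vrms / sqrt(BW).
NSD = 89.31 / sqrt(24738)
NSD = 89.31 / 157.2832
NSD = 0.5678 uV/sqrt(Hz)

0.5678 uV/sqrt(Hz)


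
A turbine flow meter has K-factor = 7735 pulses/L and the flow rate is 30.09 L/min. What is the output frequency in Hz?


Frequency = K * Q / 60 (converting L/min to L/s).
f = 7735 * 30.09 / 60
f = 232746.15 / 60
f = 3879.1 Hz

3879.1 Hz


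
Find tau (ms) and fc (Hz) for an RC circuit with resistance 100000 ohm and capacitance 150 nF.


Time constant: tau = R * C.
tau = 100000 * 1.50e-07 = 0.015 s
tau = 15.0 ms
Cutoff frequency: fc = 1 / (2*pi*R*C).
fc = 1 / (2*pi*0.015) = 10.61 Hz

tau = 15.0 ms, fc = 10.61 Hz


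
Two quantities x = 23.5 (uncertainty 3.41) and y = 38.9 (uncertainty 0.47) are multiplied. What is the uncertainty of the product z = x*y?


For a product z = x*y, the relative uncertainty is:
uz/z = sqrt((ux/x)^2 + (uy/y)^2)
Relative uncertainties: ux/x = 3.41/23.5 = 0.145106
uy/y = 0.47/38.9 = 0.012082
z = 23.5 * 38.9 = 914.1
uz = 914.1 * sqrt(0.145106^2 + 0.012082^2) = 133.108

133.108


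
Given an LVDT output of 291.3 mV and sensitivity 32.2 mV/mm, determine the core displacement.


Displacement = Vout / sensitivity.
d = 291.3 / 32.2
d = 9.047 mm

9.047 mm


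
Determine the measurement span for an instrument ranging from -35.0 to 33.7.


Span = upper range - lower range.
Span = 33.7 - (-35.0)
Span = 68.7

68.7


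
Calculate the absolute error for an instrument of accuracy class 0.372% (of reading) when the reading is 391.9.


Absolute error = (accuracy% / 100) * reading.
Error = (0.372 / 100) * 391.9
Error = 0.00372 * 391.9
Error = 1.4579

1.4579


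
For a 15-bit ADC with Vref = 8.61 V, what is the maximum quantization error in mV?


The maximum quantization error is +/- LSB/2.
LSB = Vref / 2^n = 8.61 / 32768 = 0.00026276 V
Max error = LSB / 2 = 0.00026276 / 2 = 0.00013138 V
Max error = 0.1314 mV

0.1314 mV


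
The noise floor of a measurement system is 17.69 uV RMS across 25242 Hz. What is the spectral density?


Noise spectral density = Vrms / sqrt(BW).
NSD = 17.69 / sqrt(25242)
NSD = 17.69 / 158.8773
NSD = 0.1113 uV/sqrt(Hz)

0.1113 uV/sqrt(Hz)


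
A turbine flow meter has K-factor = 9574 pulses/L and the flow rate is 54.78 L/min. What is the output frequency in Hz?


Frequency = K * Q / 60 (converting L/min to L/s).
f = 9574 * 54.78 / 60
f = 524463.72 / 60
f = 8741.06 Hz

8741.06 Hz


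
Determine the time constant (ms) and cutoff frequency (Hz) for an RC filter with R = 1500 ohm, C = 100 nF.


Time constant: tau = R * C.
tau = 1500 * 1.00e-07 = 0.00015 s
tau = 0.15 ms
Cutoff frequency: fc = 1 / (2*pi*R*C).
fc = 1 / (2*pi*0.00015) = 1061.03 Hz

tau = 0.15 ms, fc = 1061.03 Hz


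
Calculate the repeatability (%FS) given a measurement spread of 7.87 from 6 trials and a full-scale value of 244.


Repeatability = (spread / full scale) * 100%.
R = (7.87 / 244) * 100
R = 3.225 %FS

3.225 %FS


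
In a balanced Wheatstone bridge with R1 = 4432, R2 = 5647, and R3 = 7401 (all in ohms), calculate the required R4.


At balance: R1*R4 = R2*R3, so R4 = R2*R3/R1.
R4 = 5647 * 7401 / 4432
R4 = 41793447 / 4432
R4 = 9429.93 ohm

9429.93 ohm


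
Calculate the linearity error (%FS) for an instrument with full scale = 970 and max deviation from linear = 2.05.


Linearity error = (max deviation / full scale) * 100%.
Linearity = (2.05 / 970) * 100
Linearity = 0.211 %FS

0.211 %FS


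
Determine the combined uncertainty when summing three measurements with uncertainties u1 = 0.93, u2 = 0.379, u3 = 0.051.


For a sum of independent quantities, uc = sqrt(u1^2 + u2^2 + u3^2).
uc = sqrt(0.93^2 + 0.379^2 + 0.051^2)
uc = sqrt(0.8649 + 0.143641 + 0.002601)
uc = 1.0056

1.0056


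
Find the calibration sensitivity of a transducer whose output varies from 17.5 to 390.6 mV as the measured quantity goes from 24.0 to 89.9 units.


Sensitivity = (y2 - y1) / (x2 - x1).
S = (390.6 - 17.5) / (89.9 - 24.0)
S = 373.1 / 65.9
S = 5.6616 mV/unit

5.6616 mV/unit


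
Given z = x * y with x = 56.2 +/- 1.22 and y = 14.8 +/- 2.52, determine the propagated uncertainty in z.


For a product z = x*y, the relative uncertainty is:
uz/z = sqrt((ux/x)^2 + (uy/y)^2)
Relative uncertainties: ux/x = 1.22/56.2 = 0.021708
uy/y = 2.52/14.8 = 0.17027
z = 56.2 * 14.8 = 831.8
uz = 831.8 * sqrt(0.021708^2 + 0.17027^2) = 142.77

142.77


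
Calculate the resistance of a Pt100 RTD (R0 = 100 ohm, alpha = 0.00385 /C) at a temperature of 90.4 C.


The RTD equation: Rt = R0 * (1 + alpha * T).
Rt = 100 * (1 + 0.00385 * 90.4)
Rt = 100 * (1 + 0.34804)
Rt = 100 * 1.34804
Rt = 134.804 ohm

134.804 ohm


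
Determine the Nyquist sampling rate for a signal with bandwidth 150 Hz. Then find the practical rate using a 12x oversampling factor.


By Nyquist theorem, fs_min = 2 * fmax.
fs_min = 2 * 150 = 300 Hz
Practical rate = 12 * fs_min = 12 * 300 = 3600 Hz

fs_min = 300 Hz, fs_practical = 3600 Hz


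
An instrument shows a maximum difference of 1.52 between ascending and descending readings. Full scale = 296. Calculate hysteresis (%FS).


Hysteresis = (max difference / full scale) * 100%.
H = (1.52 / 296) * 100
H = 0.514 %FS

0.514 %FS


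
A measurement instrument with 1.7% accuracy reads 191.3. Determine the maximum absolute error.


Absolute error = (accuracy% / 100) * reading.
Error = (1.7 / 100) * 191.3
Error = 0.017 * 191.3
Error = 3.2521

3.2521


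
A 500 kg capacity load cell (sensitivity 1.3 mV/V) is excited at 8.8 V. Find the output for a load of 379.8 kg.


Vout = rated_output * Vex * (load / capacity).
Vout = 1.3 * 8.8 * (379.8 / 500)
Vout = 1.3 * 8.8 * 0.7596
Vout = 8.69 mV

8.69 mV


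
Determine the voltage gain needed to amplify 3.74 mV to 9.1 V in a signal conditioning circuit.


Gain = Vout / Vin (converting to same units).
G = 9.1 V / 3.74 mV
G = 9100.0 mV / 3.74 mV
G = 2433.16

2433.16


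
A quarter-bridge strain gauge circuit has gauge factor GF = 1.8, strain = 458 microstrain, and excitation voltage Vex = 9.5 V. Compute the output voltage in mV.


Quarter bridge output: Vout = (GF * epsilon * Vex) / 4.
Vout = (1.8 * 458e-6 * 9.5) / 4
Vout = 0.0078318 / 4 V
Vout = 0.00195795 V = 1.9579 mV

1.9579 mV


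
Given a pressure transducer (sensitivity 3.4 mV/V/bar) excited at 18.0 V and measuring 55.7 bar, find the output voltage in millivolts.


Output = sensitivity * Vex * P.
Vout = 3.4 * 18.0 * 55.7
Vout = 61.2 * 55.7
Vout = 3408.84 mV

3408.84 mV


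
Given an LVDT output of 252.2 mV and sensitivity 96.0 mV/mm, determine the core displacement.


Displacement = Vout / sensitivity.
d = 252.2 / 96.0
d = 2.627 mm

2.627 mm


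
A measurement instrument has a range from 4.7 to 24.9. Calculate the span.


Span = upper range - lower range.
Span = 24.9 - (4.7)
Span = 20.2

20.2


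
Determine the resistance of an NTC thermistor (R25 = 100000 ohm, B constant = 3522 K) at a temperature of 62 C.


NTC thermistor equation: Rt = R25 * exp(B * (1/T - 1/T25)).
T in Kelvin: 335.15 K, T25 = 298.15 K
1/T - 1/T25 = 1/335.15 - 1/298.15 = -0.00037028
B * (1/T - 1/T25) = 3522 * -0.00037028 = -1.3041
Rt = 100000 * exp(-1.3041) = 27141.2 ohm

27141.2 ohm


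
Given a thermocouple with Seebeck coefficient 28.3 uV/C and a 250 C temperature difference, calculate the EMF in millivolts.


The thermocouple output V = sensitivity * dT.
V = 28.3 uV/C * 250 C
V = 7075.0 uV
V = 7.075 mV

7.075 mV


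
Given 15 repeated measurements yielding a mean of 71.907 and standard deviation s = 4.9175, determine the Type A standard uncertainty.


The standard uncertainty for Type A evaluation is u = s / sqrt(n).
u = 4.9175 / sqrt(15)
u = 4.9175 / 3.873
u = 1.2697

1.2697


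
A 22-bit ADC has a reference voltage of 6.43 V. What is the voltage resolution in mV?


The resolution (LSB) of an ADC is Vref / 2^n.
LSB = 6.43 / 2^22
LSB = 6.43 / 4194304
LSB = 1.53e-06 V = 0.00153303 mV

0.00153303 mV


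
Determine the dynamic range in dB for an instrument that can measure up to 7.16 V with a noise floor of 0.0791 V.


Dynamic range = 20 * log10(Vmax / Vnoise).
DR = 20 * log10(7.16 / 0.0791)
DR = 20 * log10(90.52)
DR = 39.13 dB

39.13 dB


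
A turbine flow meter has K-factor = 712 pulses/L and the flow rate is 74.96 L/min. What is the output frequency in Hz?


Frequency = K * Q / 60 (converting L/min to L/s).
f = 712 * 74.96 / 60
f = 53371.52 / 60
f = 889.53 Hz

889.53 Hz


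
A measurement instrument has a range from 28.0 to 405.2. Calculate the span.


Span = upper range - lower range.
Span = 405.2 - (28.0)
Span = 377.2

377.2


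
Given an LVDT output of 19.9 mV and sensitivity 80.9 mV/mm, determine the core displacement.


Displacement = Vout / sensitivity.
d = 19.9 / 80.9
d = 0.246 mm

0.246 mm


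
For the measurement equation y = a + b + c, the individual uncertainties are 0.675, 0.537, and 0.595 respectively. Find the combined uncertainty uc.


For a sum of independent quantities, uc = sqrt(u1^2 + u2^2 + u3^2).
uc = sqrt(0.675^2 + 0.537^2 + 0.595^2)
uc = sqrt(0.455625 + 0.288369 + 0.354025)
uc = 1.0479

1.0479


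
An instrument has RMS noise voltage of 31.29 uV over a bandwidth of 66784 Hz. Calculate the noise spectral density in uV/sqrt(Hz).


Noise spectral density = Vrms / sqrt(BW).
NSD = 31.29 / sqrt(66784)
NSD = 31.29 / 258.426
NSD = 0.1211 uV/sqrt(Hz)

0.1211 uV/sqrt(Hz)


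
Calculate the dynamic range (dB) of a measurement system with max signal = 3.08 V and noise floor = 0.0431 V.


Dynamic range = 20 * log10(Vmax / Vnoise).
DR = 20 * log10(3.08 / 0.0431)
DR = 20 * log10(71.46)
DR = 37.08 dB

37.08 dB


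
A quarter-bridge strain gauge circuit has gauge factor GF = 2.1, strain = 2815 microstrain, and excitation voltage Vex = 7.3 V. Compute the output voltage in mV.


Quarter bridge output: Vout = (GF * epsilon * Vex) / 4.
Vout = (2.1 * 2815e-6 * 7.3) / 4
Vout = 0.04315395 / 4 V
Vout = 0.01078849 V = 10.7885 mV

10.7885 mV


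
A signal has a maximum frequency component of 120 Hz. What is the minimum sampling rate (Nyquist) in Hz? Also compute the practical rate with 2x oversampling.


By Nyquist theorem, fs_min = 2 * fmax.
fs_min = 2 * 120 = 240 Hz
Practical rate = 2 * fs_min = 2 * 240 = 480 Hz

fs_min = 240 Hz, fs_practical = 480 Hz


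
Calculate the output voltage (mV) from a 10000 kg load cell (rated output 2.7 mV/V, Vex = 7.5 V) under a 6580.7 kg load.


Vout = rated_output * Vex * (load / capacity).
Vout = 2.7 * 7.5 * (6580.7 / 10000)
Vout = 2.7 * 7.5 * 0.65807
Vout = 13.326 mV

13.326 mV


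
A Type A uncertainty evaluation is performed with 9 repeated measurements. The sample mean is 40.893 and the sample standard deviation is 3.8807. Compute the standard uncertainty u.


The standard uncertainty for Type A evaluation is u = s / sqrt(n).
u = 3.8807 / sqrt(9)
u = 3.8807 / 3.0
u = 1.2936

1.2936


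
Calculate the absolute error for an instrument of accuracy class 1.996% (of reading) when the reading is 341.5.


Absolute error = (accuracy% / 100) * reading.
Error = (1.996 / 100) * 341.5
Error = 0.01996 * 341.5
Error = 6.8163

6.8163


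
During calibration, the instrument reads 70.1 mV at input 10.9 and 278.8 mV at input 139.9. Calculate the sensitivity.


Sensitivity = (y2 - y1) / (x2 - x1).
S = (278.8 - 70.1) / (139.9 - 10.9)
S = 208.7 / 129.0
S = 1.6178 mV/unit

1.6178 mV/unit


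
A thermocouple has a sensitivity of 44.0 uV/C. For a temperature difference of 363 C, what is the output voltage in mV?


The thermocouple output V = sensitivity * dT.
V = 44.0 uV/C * 363 C
V = 15972.0 uV
V = 15.972 mV

15.972 mV


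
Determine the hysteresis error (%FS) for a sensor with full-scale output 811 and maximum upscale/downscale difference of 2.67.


Hysteresis = (max difference / full scale) * 100%.
H = (2.67 / 811) * 100
H = 0.329 %FS

0.329 %FS


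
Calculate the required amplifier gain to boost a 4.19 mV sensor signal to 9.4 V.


Gain = Vout / Vin (converting to same units).
G = 9.4 V / 4.19 mV
G = 9400.0 mV / 4.19 mV
G = 2243.44

2243.44


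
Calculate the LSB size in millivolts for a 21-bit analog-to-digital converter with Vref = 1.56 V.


The resolution (LSB) of an ADC is Vref / 2^n.
LSB = 1.56 / 2^21
LSB = 1.56 / 2097152
LSB = 7.4e-07 V = 0.00074387 mV

0.00074387 mV


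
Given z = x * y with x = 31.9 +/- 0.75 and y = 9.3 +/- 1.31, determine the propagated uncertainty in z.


For a product z = x*y, the relative uncertainty is:
uz/z = sqrt((ux/x)^2 + (uy/y)^2)
Relative uncertainties: ux/x = 0.75/31.9 = 0.023511
uy/y = 1.31/9.3 = 0.14086
z = 31.9 * 9.3 = 296.7
uz = 296.7 * sqrt(0.023511^2 + 0.14086^2) = 42.367

42.367


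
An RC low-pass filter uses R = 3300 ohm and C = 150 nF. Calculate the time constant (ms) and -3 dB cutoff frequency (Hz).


Time constant: tau = R * C.
tau = 3300 * 1.50e-07 = 0.000495 s
tau = 0.495 ms
Cutoff frequency: fc = 1 / (2*pi*R*C).
fc = 1 / (2*pi*0.000495) = 321.53 Hz

tau = 0.495 ms, fc = 321.53 Hz


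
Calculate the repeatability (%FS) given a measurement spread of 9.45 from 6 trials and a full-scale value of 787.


Repeatability = (spread / full scale) * 100%.
R = (9.45 / 787) * 100
R = 1.201 %FS

1.201 %FS


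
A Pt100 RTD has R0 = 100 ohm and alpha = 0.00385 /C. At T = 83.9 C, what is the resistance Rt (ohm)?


The RTD equation: Rt = R0 * (1 + alpha * T).
Rt = 100 * (1 + 0.00385 * 83.9)
Rt = 100 * (1 + 0.323015)
Rt = 100 * 1.323015
Rt = 132.302 ohm

132.302 ohm


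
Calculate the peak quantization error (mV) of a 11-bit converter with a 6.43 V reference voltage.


The maximum quantization error is +/- LSB/2.
LSB = Vref / 2^n = 6.43 / 2048 = 0.00313965 V
Max error = LSB / 2 = 0.00313965 / 2 = 0.00156982 V
Max error = 1.5698 mV

1.5698 mV


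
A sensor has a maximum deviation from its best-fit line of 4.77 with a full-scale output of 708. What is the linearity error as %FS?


Linearity error = (max deviation / full scale) * 100%.
Linearity = (4.77 / 708) * 100
Linearity = 0.674 %FS

0.674 %FS


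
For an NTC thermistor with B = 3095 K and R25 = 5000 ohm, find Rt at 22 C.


NTC thermistor equation: Rt = R25 * exp(B * (1/T - 1/T25)).
T in Kelvin: 295.15 K, T25 = 298.15 K
1/T - 1/T25 = 1/295.15 - 1/298.15 = 3.409e-05
B * (1/T - 1/T25) = 3095 * 3.409e-05 = 0.1055
Rt = 5000 * exp(0.1055) = 5556.4 ohm

5556.4 ohm


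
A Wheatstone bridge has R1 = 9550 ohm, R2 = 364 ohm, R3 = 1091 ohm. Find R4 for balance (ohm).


At balance: R1*R4 = R2*R3, so R4 = R2*R3/R1.
R4 = 364 * 1091 / 9550
R4 = 397124 / 9550
R4 = 41.58 ohm

41.58 ohm


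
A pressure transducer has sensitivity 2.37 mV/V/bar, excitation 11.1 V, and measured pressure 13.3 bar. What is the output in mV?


Output = sensitivity * Vex * P.
Vout = 2.37 * 11.1 * 13.3
Vout = 26.307 * 13.3
Vout = 349.88 mV

349.88 mV


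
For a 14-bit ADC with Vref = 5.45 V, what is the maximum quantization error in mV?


The maximum quantization error is +/- LSB/2.
LSB = Vref / 2^n = 5.45 / 16384 = 0.00033264 V
Max error = LSB / 2 = 0.00033264 / 2 = 0.00016632 V
Max error = 0.1663 mV

0.1663 mV


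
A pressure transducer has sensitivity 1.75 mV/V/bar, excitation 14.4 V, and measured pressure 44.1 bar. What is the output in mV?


Output = sensitivity * Vex * P.
Vout = 1.75 * 14.4 * 44.1
Vout = 25.2 * 44.1
Vout = 1111.32 mV

1111.32 mV


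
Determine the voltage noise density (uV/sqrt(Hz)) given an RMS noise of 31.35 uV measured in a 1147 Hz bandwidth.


Noise spectral density = Vrms / sqrt(BW).
NSD = 31.35 / sqrt(1147)
NSD = 31.35 / 33.8674
NSD = 0.9257 uV/sqrt(Hz)

0.9257 uV/sqrt(Hz)


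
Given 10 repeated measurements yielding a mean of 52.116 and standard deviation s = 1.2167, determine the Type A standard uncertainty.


The standard uncertainty for Type A evaluation is u = s / sqrt(n).
u = 1.2167 / sqrt(10)
u = 1.2167 / 3.1623
u = 0.3848

0.3848


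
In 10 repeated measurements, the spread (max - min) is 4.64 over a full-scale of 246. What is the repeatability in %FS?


Repeatability = (spread / full scale) * 100%.
R = (4.64 / 246) * 100
R = 1.886 %FS

1.886 %FS


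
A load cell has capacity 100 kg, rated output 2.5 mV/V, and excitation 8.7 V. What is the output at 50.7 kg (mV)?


Vout = rated_output * Vex * (load / capacity).
Vout = 2.5 * 8.7 * (50.7 / 100)
Vout = 2.5 * 8.7 * 0.507
Vout = 11.027 mV

11.027 mV


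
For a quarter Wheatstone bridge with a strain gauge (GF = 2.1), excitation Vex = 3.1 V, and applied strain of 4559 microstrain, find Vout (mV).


Quarter bridge output: Vout = (GF * epsilon * Vex) / 4.
Vout = (2.1 * 4559e-6 * 3.1) / 4
Vout = 0.02967909 / 4 V
Vout = 0.00741977 V = 7.4198 mV

7.4198 mV


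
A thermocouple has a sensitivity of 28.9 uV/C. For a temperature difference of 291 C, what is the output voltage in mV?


The thermocouple output V = sensitivity * dT.
V = 28.9 uV/C * 291 C
V = 8409.9 uV
V = 8.41 mV

8.41 mV


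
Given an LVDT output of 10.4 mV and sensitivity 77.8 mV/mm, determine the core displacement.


Displacement = Vout / sensitivity.
d = 10.4 / 77.8
d = 0.134 mm

0.134 mm


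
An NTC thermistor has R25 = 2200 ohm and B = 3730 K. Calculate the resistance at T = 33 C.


NTC thermistor equation: Rt = R25 * exp(B * (1/T - 1/T25)).
T in Kelvin: 306.15 K, T25 = 298.15 K
1/T - 1/T25 = 1/306.15 - 1/298.15 = -8.764e-05
B * (1/T - 1/T25) = 3730 * -8.764e-05 = -0.3269
Rt = 2200 * exp(-0.3269) = 1586.5 ohm

1586.5 ohm


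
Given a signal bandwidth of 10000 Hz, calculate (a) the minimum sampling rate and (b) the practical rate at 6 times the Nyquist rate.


By Nyquist theorem, fs_min = 2 * fmax.
fs_min = 2 * 10000 = 20000 Hz
Practical rate = 6 * fs_min = 6 * 20000 = 120000 Hz

fs_min = 20000 Hz, fs_practical = 120000 Hz


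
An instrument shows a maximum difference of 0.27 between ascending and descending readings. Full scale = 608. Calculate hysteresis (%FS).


Hysteresis = (max difference / full scale) * 100%.
H = (0.27 / 608) * 100
H = 0.044 %FS

0.044 %FS


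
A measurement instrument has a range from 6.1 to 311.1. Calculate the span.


Span = upper range - lower range.
Span = 311.1 - (6.1)
Span = 305.0

305.0


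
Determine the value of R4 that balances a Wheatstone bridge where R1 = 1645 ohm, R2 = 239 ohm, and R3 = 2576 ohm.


At balance: R1*R4 = R2*R3, so R4 = R2*R3/R1.
R4 = 239 * 2576 / 1645
R4 = 615664 / 1645
R4 = 374.26 ohm

374.26 ohm


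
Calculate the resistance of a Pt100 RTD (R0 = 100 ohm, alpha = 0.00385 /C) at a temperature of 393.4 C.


The RTD equation: Rt = R0 * (1 + alpha * T).
Rt = 100 * (1 + 0.00385 * 393.4)
Rt = 100 * (1 + 1.51459)
Rt = 100 * 2.51459
Rt = 251.459 ohm

251.459 ohm


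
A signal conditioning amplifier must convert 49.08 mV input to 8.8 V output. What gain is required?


Gain = Vout / Vin (converting to same units).
G = 8.8 V / 49.08 mV
G = 8800.0 mV / 49.08 mV
G = 179.3

179.3


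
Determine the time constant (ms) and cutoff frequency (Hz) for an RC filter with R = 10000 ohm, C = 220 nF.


Time constant: tau = R * C.
tau = 10000 * 2.20e-07 = 0.0022 s
tau = 2.2 ms
Cutoff frequency: fc = 1 / (2*pi*R*C).
fc = 1 / (2*pi*0.0022) = 72.34 Hz

tau = 2.2 ms, fc = 72.34 Hz


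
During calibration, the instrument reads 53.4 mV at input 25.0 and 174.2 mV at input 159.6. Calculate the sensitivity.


Sensitivity = (y2 - y1) / (x2 - x1).
S = (174.2 - 53.4) / (159.6 - 25.0)
S = 120.8 / 134.6
S = 0.8975 mV/unit

0.8975 mV/unit


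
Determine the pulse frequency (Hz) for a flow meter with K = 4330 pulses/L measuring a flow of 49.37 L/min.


Frequency = K * Q / 60 (converting L/min to L/s).
f = 4330 * 49.37 / 60
f = 213772.1 / 60
f = 3562.87 Hz

3562.87 Hz


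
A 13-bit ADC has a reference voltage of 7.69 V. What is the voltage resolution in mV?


The resolution (LSB) of an ADC is Vref / 2^n.
LSB = 7.69 / 2^13
LSB = 7.69 / 8192
LSB = 0.00093872 V = 0.9387207 mV

0.9387207 mV


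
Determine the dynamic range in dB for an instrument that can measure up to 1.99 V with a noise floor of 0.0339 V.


Dynamic range = 20 * log10(Vmax / Vnoise).
DR = 20 * log10(1.99 / 0.0339)
DR = 20 * log10(58.7)
DR = 35.37 dB

35.37 dB


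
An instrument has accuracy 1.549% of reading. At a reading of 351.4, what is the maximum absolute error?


Absolute error = (accuracy% / 100) * reading.
Error = (1.549 / 100) * 351.4
Error = 0.01549 * 351.4
Error = 5.4432

5.4432


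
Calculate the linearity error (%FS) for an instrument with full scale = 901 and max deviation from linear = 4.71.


Linearity error = (max deviation / full scale) * 100%.
Linearity = (4.71 / 901) * 100
Linearity = 0.523 %FS

0.523 %FS


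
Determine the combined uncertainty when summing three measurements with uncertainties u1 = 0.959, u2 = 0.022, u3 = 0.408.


For a sum of independent quantities, uc = sqrt(u1^2 + u2^2 + u3^2).
uc = sqrt(0.959^2 + 0.022^2 + 0.408^2)
uc = sqrt(0.919681 + 0.000484 + 0.166464)
uc = 1.0424

1.0424


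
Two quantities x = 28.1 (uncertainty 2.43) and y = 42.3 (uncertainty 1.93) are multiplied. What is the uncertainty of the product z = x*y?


For a product z = x*y, the relative uncertainty is:
uz/z = sqrt((ux/x)^2 + (uy/y)^2)
Relative uncertainties: ux/x = 2.43/28.1 = 0.086477
uy/y = 1.93/42.3 = 0.045626
z = 28.1 * 42.3 = 1188.6
uz = 1188.6 * sqrt(0.086477^2 + 0.045626^2) = 116.219

116.219


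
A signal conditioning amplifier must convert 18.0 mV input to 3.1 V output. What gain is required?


Gain = Vout / Vin (converting to same units).
G = 3.1 V / 18.0 mV
G = 3100.0 mV / 18.0 mV
G = 172.22

172.22


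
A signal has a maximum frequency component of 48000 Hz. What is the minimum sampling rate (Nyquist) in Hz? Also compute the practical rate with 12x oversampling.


By Nyquist theorem, fs_min = 2 * fmax.
fs_min = 2 * 48000 = 96000 Hz
Practical rate = 12 * fs_min = 12 * 96000 = 1152000 Hz

fs_min = 96000 Hz, fs_practical = 1152000 Hz


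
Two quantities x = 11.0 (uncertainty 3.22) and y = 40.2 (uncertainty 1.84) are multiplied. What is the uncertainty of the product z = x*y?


For a product z = x*y, the relative uncertainty is:
uz/z = sqrt((ux/x)^2 + (uy/y)^2)
Relative uncertainties: ux/x = 3.22/11.0 = 0.292727
uy/y = 1.84/40.2 = 0.045771
z = 11.0 * 40.2 = 442.2
uz = 442.2 * sqrt(0.292727^2 + 0.045771^2) = 131.017

131.017


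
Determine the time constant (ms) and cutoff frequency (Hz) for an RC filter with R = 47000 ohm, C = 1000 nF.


Time constant: tau = R * C.
tau = 47000 * 1.00e-06 = 0.047 s
tau = 47.0 ms
Cutoff frequency: fc = 1 / (2*pi*R*C).
fc = 1 / (2*pi*0.047) = 3.39 Hz

tau = 47.0 ms, fc = 3.39 Hz


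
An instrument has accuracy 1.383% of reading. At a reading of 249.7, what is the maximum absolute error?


Absolute error = (accuracy% / 100) * reading.
Error = (1.383 / 100) * 249.7
Error = 0.01383 * 249.7
Error = 3.4534

3.4534


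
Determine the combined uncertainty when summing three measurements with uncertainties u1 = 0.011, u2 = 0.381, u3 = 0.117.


For a sum of independent quantities, uc = sqrt(u1^2 + u2^2 + u3^2).
uc = sqrt(0.011^2 + 0.381^2 + 0.117^2)
uc = sqrt(0.000121 + 0.145161 + 0.013689)
uc = 0.3987

0.3987


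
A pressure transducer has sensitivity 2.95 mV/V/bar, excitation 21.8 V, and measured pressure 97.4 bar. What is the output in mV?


Output = sensitivity * Vex * P.
Vout = 2.95 * 21.8 * 97.4
Vout = 64.31 * 97.4
Vout = 6263.79 mV

6263.79 mV


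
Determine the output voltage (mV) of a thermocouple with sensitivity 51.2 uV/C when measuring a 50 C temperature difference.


The thermocouple output V = sensitivity * dT.
V = 51.2 uV/C * 50 C
V = 2560.0 uV
V = 2.56 mV

2.56 mV


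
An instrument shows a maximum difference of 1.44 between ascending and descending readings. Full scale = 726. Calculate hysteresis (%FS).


Hysteresis = (max difference / full scale) * 100%.
H = (1.44 / 726) * 100
H = 0.198 %FS

0.198 %FS


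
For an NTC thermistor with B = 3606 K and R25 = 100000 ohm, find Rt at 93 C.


NTC thermistor equation: Rt = R25 * exp(B * (1/T - 1/T25)).
T in Kelvin: 366.15 K, T25 = 298.15 K
1/T - 1/T25 = 1/366.15 - 1/298.15 = -0.0006229
B * (1/T - 1/T25) = 3606 * -0.0006229 = -2.2462
Rt = 100000 * exp(-2.2462) = 10580.5 ohm

10580.5 ohm


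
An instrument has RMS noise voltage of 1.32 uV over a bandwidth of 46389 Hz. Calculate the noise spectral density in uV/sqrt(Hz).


Noise spectral density = Vrms / sqrt(BW).
NSD = 1.32 / sqrt(46389)
NSD = 1.32 / 215.3811
NSD = 0.0061 uV/sqrt(Hz)

0.0061 uV/sqrt(Hz)


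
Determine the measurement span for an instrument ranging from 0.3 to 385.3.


Span = upper range - lower range.
Span = 385.3 - (0.3)
Span = 385.0

385.0


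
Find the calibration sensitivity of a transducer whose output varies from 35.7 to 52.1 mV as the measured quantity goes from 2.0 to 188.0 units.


Sensitivity = (y2 - y1) / (x2 - x1).
S = (52.1 - 35.7) / (188.0 - 2.0)
S = 16.4 / 186.0
S = 0.0882 mV/unit

0.0882 mV/unit


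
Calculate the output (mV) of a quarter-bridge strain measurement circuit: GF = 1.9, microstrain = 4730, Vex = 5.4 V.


Quarter bridge output: Vout = (GF * epsilon * Vex) / 4.
Vout = (1.9 * 4730e-6 * 5.4) / 4
Vout = 0.0485298 / 4 V
Vout = 0.01213245 V = 12.1325 mV

12.1325 mV


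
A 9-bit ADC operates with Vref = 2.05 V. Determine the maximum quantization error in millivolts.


The maximum quantization error is +/- LSB/2.
LSB = Vref / 2^n = 2.05 / 512 = 0.00400391 V
Max error = LSB / 2 = 0.00400391 / 2 = 0.00200195 V
Max error = 2.002 mV

2.002 mV


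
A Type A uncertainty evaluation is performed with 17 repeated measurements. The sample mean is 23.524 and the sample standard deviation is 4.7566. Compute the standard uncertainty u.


The standard uncertainty for Type A evaluation is u = s / sqrt(n).
u = 4.7566 / sqrt(17)
u = 4.7566 / 4.1231
u = 1.1536

1.1536


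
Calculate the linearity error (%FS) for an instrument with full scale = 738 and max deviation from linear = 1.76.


Linearity error = (max deviation / full scale) * 100%.
Linearity = (1.76 / 738) * 100
Linearity = 0.238 %FS

0.238 %FS


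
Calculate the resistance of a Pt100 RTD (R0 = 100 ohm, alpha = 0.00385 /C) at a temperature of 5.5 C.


The RTD equation: Rt = R0 * (1 + alpha * T).
Rt = 100 * (1 + 0.00385 * 5.5)
Rt = 100 * (1 + 0.021175)
Rt = 100 * 1.021175
Rt = 102.117 ohm

102.117 ohm


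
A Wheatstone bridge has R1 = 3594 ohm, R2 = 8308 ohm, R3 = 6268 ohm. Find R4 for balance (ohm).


At balance: R1*R4 = R2*R3, so R4 = R2*R3/R1.
R4 = 8308 * 6268 / 3594
R4 = 52074544 / 3594
R4 = 14489.3 ohm

14489.3 ohm


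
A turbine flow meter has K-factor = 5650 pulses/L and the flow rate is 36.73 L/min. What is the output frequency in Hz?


Frequency = K * Q / 60 (converting L/min to L/s).
f = 5650 * 36.73 / 60
f = 207524.5 / 60
f = 3458.74 Hz

3458.74 Hz


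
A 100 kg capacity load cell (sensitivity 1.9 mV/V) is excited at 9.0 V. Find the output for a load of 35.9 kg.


Vout = rated_output * Vex * (load / capacity).
Vout = 1.9 * 9.0 * (35.9 / 100)
Vout = 1.9 * 9.0 * 0.359
Vout = 6.139 mV

6.139 mV


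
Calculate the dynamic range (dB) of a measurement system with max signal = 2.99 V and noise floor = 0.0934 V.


Dynamic range = 20 * log10(Vmax / Vnoise).
DR = 20 * log10(2.99 / 0.0934)
DR = 20 * log10(32.01)
DR = 30.11 dB

30.11 dB


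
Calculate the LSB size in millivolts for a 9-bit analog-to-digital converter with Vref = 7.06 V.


The resolution (LSB) of an ADC is Vref / 2^n.
LSB = 7.06 / 2^9
LSB = 7.06 / 512
LSB = 0.01378906 V = 13.7890625 mV

13.7890625 mV


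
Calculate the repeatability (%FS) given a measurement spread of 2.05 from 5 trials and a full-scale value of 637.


Repeatability = (spread / full scale) * 100%.
R = (2.05 / 637) * 100
R = 0.322 %FS

0.322 %FS


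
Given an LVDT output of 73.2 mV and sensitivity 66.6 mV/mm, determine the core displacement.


Displacement = Vout / sensitivity.
d = 73.2 / 66.6
d = 1.099 mm

1.099 mm


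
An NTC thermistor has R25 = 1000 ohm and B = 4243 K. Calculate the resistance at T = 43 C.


NTC thermistor equation: Rt = R25 * exp(B * (1/T - 1/T25)).
T in Kelvin: 316.15 K, T25 = 298.15 K
1/T - 1/T25 = 1/316.15 - 1/298.15 = -0.00019096
B * (1/T - 1/T25) = 4243 * -0.00019096 = -0.8102
Rt = 1000 * exp(-0.8102) = 444.7 ohm

444.7 ohm


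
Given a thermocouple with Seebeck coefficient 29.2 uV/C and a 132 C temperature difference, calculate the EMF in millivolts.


The thermocouple output V = sensitivity * dT.
V = 29.2 uV/C * 132 C
V = 3854.4 uV
V = 3.854 mV

3.854 mV


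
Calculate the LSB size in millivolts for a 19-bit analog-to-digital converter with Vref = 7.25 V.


The resolution (LSB) of an ADC is Vref / 2^n.
LSB = 7.25 / 2^19
LSB = 7.25 / 524288
LSB = 1.383e-05 V = 0.01382828 mV

0.01382828 mV


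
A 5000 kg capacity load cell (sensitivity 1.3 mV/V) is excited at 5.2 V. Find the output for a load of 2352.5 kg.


Vout = rated_output * Vex * (load / capacity).
Vout = 1.3 * 5.2 * (2352.5 / 5000)
Vout = 1.3 * 5.2 * 0.4705
Vout = 3.181 mV

3.181 mV


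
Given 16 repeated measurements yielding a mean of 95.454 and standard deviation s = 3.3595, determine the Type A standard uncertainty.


The standard uncertainty for Type A evaluation is u = s / sqrt(n).
u = 3.3595 / sqrt(16)
u = 3.3595 / 4.0
u = 0.8399

0.8399


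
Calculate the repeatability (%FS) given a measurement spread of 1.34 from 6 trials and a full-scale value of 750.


Repeatability = (spread / full scale) * 100%.
R = (1.34 / 750) * 100
R = 0.179 %FS

0.179 %FS


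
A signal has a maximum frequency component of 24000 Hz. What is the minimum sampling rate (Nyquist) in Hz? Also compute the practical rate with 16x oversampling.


By Nyquist theorem, fs_min = 2 * fmax.
fs_min = 2 * 24000 = 48000 Hz
Practical rate = 16 * fs_min = 16 * 48000 = 768000 Hz

fs_min = 48000 Hz, fs_practical = 768000 Hz


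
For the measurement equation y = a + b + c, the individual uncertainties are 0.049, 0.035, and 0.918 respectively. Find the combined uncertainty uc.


For a sum of independent quantities, uc = sqrt(u1^2 + u2^2 + u3^2).
uc = sqrt(0.049^2 + 0.035^2 + 0.918^2)
uc = sqrt(0.002401 + 0.001225 + 0.842724)
uc = 0.92

0.92


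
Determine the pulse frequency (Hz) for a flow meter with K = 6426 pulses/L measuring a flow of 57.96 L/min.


Frequency = K * Q / 60 (converting L/min to L/s).
f = 6426 * 57.96 / 60
f = 372450.96 / 60
f = 6207.52 Hz

6207.52 Hz


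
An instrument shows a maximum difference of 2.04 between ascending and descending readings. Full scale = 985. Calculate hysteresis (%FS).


Hysteresis = (max difference / full scale) * 100%.
H = (2.04 / 985) * 100
H = 0.207 %FS

0.207 %FS


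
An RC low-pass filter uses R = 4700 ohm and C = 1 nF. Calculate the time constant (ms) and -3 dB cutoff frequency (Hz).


Time constant: tau = R * C.
tau = 4700 * 1.00e-09 = 4.7e-06 s
tau = 0.0047 ms
Cutoff frequency: fc = 1 / (2*pi*R*C).
fc = 1 / (2*pi*4.7e-06) = 33862.75 Hz

tau = 0.0047 ms, fc = 33862.75 Hz


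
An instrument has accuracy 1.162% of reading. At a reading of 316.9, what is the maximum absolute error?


Absolute error = (accuracy% / 100) * reading.
Error = (1.162 / 100) * 316.9
Error = 0.01162 * 316.9
Error = 3.6824

3.6824


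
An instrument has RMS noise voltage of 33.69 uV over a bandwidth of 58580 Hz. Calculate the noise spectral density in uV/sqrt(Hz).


Noise spectral density = Vrms / sqrt(BW).
NSD = 33.69 / sqrt(58580)
NSD = 33.69 / 242.0331
NSD = 0.1392 uV/sqrt(Hz)

0.1392 uV/sqrt(Hz)


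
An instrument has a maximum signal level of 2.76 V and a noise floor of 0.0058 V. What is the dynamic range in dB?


Dynamic range = 20 * log10(Vmax / Vnoise).
DR = 20 * log10(2.76 / 0.0058)
DR = 20 * log10(475.86)
DR = 53.55 dB

53.55 dB


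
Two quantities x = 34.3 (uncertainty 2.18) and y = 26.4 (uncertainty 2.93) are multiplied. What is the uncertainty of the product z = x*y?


For a product z = x*y, the relative uncertainty is:
uz/z = sqrt((ux/x)^2 + (uy/y)^2)
Relative uncertainties: ux/x = 2.18/34.3 = 0.063557
uy/y = 2.93/26.4 = 0.110985
z = 34.3 * 26.4 = 905.5
uz = 905.5 * sqrt(0.063557^2 + 0.110985^2) = 115.811

115.811


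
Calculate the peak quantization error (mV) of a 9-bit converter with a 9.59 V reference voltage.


The maximum quantization error is +/- LSB/2.
LSB = Vref / 2^n = 9.59 / 512 = 0.01873047 V
Max error = LSB / 2 = 0.01873047 / 2 = 0.00936523 V
Max error = 9.3652 mV

9.3652 mV


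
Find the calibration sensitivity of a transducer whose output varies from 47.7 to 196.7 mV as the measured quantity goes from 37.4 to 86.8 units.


Sensitivity = (y2 - y1) / (x2 - x1).
S = (196.7 - 47.7) / (86.8 - 37.4)
S = 149.0 / 49.4
S = 3.0162 mV/unit

3.0162 mV/unit


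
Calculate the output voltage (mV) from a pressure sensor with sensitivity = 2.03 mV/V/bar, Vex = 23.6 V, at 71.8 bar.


Output = sensitivity * Vex * P.
Vout = 2.03 * 23.6 * 71.8
Vout = 47.908 * 71.8
Vout = 3439.79 mV

3439.79 mV


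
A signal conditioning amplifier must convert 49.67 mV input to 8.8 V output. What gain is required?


Gain = Vout / Vin (converting to same units).
G = 8.8 V / 49.67 mV
G = 8800.0 mV / 49.67 mV
G = 177.17

177.17


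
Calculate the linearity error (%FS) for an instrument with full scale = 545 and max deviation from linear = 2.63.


Linearity error = (max deviation / full scale) * 100%.
Linearity = (2.63 / 545) * 100
Linearity = 0.483 %FS

0.483 %FS


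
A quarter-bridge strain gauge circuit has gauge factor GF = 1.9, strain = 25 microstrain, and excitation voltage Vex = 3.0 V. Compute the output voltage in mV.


Quarter bridge output: Vout = (GF * epsilon * Vex) / 4.
Vout = (1.9 * 25e-6 * 3.0) / 4
Vout = 0.0001425 / 4 V
Vout = 3.562e-05 V = 0.0356 mV

0.0356 mV


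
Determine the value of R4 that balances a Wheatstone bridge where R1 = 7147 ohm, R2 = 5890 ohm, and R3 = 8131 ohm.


At balance: R1*R4 = R2*R3, so R4 = R2*R3/R1.
R4 = 5890 * 8131 / 7147
R4 = 47891590 / 7147
R4 = 6700.94 ohm

6700.94 ohm


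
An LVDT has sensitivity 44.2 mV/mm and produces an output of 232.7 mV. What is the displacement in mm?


Displacement = Vout / sensitivity.
d = 232.7 / 44.2
d = 5.265 mm

5.265 mm


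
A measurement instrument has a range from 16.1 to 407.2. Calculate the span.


Span = upper range - lower range.
Span = 407.2 - (16.1)
Span = 391.1

391.1


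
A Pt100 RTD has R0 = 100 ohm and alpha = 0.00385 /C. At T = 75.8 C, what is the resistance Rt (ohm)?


The RTD equation: Rt = R0 * (1 + alpha * T).
Rt = 100 * (1 + 0.00385 * 75.8)
Rt = 100 * (1 + 0.29183)
Rt = 100 * 1.29183
Rt = 129.183 ohm

129.183 ohm


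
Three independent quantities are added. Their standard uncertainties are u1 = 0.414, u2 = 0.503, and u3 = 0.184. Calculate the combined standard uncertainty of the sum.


For a sum of independent quantities, uc = sqrt(u1^2 + u2^2 + u3^2).
uc = sqrt(0.414^2 + 0.503^2 + 0.184^2)
uc = sqrt(0.171396 + 0.253009 + 0.033856)
uc = 0.6769

0.6769


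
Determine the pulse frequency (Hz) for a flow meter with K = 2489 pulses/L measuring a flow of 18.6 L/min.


Frequency = K * Q / 60 (converting L/min to L/s).
f = 2489 * 18.6 / 60
f = 46295.4 / 60
f = 771.59 Hz

771.59 Hz


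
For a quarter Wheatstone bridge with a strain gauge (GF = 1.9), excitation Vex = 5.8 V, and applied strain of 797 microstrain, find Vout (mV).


Quarter bridge output: Vout = (GF * epsilon * Vex) / 4.
Vout = (1.9 * 797e-6 * 5.8) / 4
Vout = 0.00878294 / 4 V
Vout = 0.00219573 V = 2.1957 mV

2.1957 mV


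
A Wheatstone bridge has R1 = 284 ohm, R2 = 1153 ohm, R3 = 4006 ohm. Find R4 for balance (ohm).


At balance: R1*R4 = R2*R3, so R4 = R2*R3/R1.
R4 = 1153 * 4006 / 284
R4 = 4618918 / 284
R4 = 16263.8 ohm

16263.8 ohm


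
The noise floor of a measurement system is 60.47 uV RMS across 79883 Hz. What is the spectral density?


Noise spectral density = Vrms / sqrt(BW).
NSD = 60.47 / sqrt(79883)
NSD = 60.47 / 282.6358
NSD = 0.214 uV/sqrt(Hz)

0.214 uV/sqrt(Hz)


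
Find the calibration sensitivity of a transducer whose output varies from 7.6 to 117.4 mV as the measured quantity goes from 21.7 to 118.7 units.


Sensitivity = (y2 - y1) / (x2 - x1).
S = (117.4 - 7.6) / (118.7 - 21.7)
S = 109.8 / 97.0
S = 1.132 mV/unit

1.132 mV/unit


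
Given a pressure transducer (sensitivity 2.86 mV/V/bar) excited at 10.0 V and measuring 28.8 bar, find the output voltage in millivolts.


Output = sensitivity * Vex * P.
Vout = 2.86 * 10.0 * 28.8
Vout = 28.6 * 28.8
Vout = 823.68 mV

823.68 mV


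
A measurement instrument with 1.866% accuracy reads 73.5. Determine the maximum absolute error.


Absolute error = (accuracy% / 100) * reading.
Error = (1.866 / 100) * 73.5
Error = 0.01866 * 73.5
Error = 1.3715

1.3715


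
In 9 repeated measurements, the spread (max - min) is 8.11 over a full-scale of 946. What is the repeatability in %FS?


Repeatability = (spread / full scale) * 100%.
R = (8.11 / 946) * 100
R = 0.857 %FS

0.857 %FS


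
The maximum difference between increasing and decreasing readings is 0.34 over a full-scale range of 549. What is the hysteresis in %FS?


Hysteresis = (max difference / full scale) * 100%.
H = (0.34 / 549) * 100
H = 0.062 %FS

0.062 %FS
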